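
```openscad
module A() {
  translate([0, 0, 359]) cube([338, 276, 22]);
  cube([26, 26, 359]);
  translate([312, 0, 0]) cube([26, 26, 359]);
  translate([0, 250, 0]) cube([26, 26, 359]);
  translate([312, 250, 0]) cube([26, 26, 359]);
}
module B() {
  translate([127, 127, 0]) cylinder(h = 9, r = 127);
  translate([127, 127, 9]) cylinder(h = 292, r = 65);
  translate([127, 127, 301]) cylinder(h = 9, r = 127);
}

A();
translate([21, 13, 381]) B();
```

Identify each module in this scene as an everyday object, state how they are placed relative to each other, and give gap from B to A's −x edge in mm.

A is a stool. B is a spool. The spool is on top of the stool. The gap from the spool to the stool's −x edge is 21 mm.

The spool's min-x is at 21; the stool's min-x is 0; gap = 21 mm.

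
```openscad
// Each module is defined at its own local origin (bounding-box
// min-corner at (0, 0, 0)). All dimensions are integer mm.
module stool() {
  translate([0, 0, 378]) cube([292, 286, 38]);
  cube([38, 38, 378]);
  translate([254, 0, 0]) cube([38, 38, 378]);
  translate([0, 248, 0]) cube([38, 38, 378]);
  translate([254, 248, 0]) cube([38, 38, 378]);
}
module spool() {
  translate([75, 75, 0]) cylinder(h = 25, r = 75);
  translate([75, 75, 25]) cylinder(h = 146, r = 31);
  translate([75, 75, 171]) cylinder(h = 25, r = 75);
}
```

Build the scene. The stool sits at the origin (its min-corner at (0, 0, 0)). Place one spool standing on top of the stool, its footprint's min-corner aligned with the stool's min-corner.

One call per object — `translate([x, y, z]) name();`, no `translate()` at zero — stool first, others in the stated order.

stool();
translate([0, 0, 416]) spool();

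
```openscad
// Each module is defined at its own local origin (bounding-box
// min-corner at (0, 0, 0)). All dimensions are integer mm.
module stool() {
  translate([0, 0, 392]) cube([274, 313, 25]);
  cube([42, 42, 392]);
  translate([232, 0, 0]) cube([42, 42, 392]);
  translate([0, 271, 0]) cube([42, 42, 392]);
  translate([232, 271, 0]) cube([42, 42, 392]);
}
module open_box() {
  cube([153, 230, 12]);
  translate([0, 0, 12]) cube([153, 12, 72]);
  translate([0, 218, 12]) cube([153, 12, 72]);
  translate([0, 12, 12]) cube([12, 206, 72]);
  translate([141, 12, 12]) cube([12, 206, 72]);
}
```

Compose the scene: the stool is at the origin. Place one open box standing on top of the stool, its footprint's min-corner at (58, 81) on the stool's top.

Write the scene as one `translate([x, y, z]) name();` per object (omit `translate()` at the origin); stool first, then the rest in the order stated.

stool();
translate([58, 81, 417]) open_box();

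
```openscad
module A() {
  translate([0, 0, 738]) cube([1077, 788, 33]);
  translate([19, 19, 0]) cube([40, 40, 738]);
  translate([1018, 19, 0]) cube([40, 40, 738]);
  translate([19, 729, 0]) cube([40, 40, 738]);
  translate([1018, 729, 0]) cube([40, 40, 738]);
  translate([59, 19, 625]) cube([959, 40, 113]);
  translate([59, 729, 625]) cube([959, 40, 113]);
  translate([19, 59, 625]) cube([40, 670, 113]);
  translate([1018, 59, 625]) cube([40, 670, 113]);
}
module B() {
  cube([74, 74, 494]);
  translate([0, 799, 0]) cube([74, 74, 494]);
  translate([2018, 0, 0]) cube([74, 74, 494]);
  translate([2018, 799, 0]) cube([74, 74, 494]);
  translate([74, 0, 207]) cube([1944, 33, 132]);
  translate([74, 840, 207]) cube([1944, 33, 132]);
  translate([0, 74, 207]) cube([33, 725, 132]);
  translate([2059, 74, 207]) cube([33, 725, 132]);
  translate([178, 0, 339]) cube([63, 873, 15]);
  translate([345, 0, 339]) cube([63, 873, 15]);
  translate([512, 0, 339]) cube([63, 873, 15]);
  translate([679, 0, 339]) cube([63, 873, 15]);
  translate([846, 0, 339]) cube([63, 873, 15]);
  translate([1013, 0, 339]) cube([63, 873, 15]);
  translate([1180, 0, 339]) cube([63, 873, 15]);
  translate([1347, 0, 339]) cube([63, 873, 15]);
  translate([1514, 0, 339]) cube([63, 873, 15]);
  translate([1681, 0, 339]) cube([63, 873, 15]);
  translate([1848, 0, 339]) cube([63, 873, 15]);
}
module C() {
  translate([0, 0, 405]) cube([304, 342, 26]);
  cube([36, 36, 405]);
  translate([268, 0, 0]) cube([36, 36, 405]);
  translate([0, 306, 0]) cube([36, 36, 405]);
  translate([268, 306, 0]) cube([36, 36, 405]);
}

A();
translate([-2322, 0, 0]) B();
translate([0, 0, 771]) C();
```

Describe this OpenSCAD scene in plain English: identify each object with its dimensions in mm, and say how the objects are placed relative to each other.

A is a rectangular dining table. The top is 1077×788×33 mm with its upper surface at z = 771 mm. It stands on four 40×40 mm square legs, each inset 19 mm from the nearest pair of top edges, running from the floor to the underside of the top. Four apron rails, 40 mm thick and 113 mm tall, run between adjacent legs with their top edges flush with the underside of the top and their outer faces flush with the legs' outer faces.

B is a bed frame 2092 mm long (x) by 873 mm wide (y). Four 74×74 mm corner posts, 494 mm tall, at the corners of the footprint. Four rails of 33 mm thickness and 132 mm height run between adjacent posts with their undersides at z = 207 mm, their outer faces flush with the outside of the frame (the two x-running rails run between the posts' inner faces; the two y-running rails run between the posts' inner faces). 11 slats, each 63 mm wide (x) and 15 mm thick, lie across the top of the two x-running rails, running the full 873 mm width of the frame in y; the slats are evenly spaced along x between the inner faces of the end posts with equal gaps (rounded down to the nearest mm) at the −x end and between each pair — any rounding remainder accumulates at the +x end.

C is a simple wooden stool: a rectangular seat 304 mm (x) by 342 mm (y), 26 mm thick, top face at z = 431 mm, on four square legs, each 36×36 mm in cross-section. The legs rest on z = 0, each flush with a corner of the seat.

The bed frame is on the floor beside the table on its −x side. The stool is on top of the table.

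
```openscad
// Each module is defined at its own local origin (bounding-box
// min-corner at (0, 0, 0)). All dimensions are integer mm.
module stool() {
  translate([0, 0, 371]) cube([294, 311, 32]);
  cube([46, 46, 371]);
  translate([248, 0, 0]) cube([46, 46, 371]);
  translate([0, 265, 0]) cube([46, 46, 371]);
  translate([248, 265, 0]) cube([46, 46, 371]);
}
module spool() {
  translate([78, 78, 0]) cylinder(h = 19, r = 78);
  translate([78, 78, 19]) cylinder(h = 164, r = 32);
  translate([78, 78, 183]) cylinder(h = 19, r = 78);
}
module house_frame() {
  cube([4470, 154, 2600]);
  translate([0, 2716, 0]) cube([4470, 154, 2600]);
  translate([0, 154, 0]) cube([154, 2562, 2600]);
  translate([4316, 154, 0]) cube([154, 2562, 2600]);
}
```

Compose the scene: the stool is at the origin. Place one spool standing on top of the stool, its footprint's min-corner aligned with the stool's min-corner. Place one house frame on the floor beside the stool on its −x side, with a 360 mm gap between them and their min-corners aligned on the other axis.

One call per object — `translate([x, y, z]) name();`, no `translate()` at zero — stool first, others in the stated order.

stool();
translate([0, 0, 403]) spool();
translate([-4830, 0, 0]) house_frame();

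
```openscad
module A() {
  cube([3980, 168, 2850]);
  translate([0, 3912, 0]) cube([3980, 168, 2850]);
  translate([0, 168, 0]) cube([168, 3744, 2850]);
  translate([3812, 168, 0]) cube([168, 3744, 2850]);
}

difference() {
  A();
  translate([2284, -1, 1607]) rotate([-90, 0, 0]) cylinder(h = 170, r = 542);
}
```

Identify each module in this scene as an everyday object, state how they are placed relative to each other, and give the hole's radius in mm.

A is a house frame. The house frame has a circular hole through its front wall. The hole's radius is 542 mm.

The subtracted cylinder has r = 542 mm.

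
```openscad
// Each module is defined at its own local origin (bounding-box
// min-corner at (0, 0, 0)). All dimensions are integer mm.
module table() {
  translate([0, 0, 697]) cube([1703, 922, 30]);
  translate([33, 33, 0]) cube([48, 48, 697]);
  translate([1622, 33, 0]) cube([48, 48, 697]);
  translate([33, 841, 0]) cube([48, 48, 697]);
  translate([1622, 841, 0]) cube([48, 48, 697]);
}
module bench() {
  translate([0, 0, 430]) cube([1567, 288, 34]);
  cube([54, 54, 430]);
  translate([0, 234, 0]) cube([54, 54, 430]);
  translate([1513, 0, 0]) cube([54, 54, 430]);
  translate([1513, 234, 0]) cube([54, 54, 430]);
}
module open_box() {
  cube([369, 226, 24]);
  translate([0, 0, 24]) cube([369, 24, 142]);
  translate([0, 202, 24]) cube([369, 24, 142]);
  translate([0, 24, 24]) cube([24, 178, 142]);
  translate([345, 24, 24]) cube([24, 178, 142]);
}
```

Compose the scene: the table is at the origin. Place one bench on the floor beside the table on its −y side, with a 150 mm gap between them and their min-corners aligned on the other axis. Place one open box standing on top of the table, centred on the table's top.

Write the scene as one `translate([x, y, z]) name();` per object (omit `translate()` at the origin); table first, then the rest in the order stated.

table();
translate([0, -438, 0]) bench();
translate([667, 348, 727]) open_box();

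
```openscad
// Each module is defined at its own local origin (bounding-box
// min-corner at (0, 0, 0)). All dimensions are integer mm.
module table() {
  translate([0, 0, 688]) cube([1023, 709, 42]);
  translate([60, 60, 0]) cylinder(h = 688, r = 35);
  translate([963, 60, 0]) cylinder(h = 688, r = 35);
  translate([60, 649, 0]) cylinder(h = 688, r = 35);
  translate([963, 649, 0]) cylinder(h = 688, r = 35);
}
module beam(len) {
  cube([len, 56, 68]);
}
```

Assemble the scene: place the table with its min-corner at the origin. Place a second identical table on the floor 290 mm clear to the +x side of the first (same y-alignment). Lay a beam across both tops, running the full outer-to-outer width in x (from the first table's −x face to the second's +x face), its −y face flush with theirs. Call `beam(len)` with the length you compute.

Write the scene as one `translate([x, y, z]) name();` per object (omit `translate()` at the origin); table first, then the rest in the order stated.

table();
translate([1313, 0, 0]) table();
translate([0, 0, 730]) beam(2336);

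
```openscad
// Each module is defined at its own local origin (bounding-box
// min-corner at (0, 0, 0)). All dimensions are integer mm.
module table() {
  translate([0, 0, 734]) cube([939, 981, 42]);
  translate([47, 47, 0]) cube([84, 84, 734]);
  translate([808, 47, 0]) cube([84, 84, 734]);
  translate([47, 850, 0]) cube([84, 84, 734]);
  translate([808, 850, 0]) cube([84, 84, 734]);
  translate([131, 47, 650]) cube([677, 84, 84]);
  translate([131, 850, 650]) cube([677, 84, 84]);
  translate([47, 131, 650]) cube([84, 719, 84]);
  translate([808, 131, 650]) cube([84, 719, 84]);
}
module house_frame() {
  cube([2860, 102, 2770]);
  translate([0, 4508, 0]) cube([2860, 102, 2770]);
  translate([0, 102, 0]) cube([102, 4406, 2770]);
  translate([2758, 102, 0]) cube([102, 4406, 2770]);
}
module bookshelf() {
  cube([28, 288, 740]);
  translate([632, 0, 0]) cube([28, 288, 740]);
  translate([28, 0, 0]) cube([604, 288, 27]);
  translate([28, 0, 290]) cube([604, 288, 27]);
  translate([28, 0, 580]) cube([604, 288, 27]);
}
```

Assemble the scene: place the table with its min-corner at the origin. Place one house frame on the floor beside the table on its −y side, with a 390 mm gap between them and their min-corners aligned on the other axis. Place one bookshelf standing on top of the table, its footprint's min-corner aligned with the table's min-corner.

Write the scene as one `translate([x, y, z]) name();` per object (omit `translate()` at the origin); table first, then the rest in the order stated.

table();
translate([0, -5000, 0]) house_frame();
translate([0, 0, 776]) bookshelf();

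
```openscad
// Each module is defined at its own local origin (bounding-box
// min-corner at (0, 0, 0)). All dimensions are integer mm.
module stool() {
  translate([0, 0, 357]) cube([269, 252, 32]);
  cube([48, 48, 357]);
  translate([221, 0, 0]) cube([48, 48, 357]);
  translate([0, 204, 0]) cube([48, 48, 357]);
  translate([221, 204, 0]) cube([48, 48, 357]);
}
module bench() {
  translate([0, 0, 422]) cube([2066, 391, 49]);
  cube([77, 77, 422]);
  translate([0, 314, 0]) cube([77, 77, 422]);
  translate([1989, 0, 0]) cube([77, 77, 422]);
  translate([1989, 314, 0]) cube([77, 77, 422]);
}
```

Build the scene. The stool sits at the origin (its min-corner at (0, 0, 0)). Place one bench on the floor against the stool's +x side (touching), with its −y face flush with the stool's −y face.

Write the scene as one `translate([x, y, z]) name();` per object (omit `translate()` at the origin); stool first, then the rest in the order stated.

stool();
translate([269, 0, 0]) bench();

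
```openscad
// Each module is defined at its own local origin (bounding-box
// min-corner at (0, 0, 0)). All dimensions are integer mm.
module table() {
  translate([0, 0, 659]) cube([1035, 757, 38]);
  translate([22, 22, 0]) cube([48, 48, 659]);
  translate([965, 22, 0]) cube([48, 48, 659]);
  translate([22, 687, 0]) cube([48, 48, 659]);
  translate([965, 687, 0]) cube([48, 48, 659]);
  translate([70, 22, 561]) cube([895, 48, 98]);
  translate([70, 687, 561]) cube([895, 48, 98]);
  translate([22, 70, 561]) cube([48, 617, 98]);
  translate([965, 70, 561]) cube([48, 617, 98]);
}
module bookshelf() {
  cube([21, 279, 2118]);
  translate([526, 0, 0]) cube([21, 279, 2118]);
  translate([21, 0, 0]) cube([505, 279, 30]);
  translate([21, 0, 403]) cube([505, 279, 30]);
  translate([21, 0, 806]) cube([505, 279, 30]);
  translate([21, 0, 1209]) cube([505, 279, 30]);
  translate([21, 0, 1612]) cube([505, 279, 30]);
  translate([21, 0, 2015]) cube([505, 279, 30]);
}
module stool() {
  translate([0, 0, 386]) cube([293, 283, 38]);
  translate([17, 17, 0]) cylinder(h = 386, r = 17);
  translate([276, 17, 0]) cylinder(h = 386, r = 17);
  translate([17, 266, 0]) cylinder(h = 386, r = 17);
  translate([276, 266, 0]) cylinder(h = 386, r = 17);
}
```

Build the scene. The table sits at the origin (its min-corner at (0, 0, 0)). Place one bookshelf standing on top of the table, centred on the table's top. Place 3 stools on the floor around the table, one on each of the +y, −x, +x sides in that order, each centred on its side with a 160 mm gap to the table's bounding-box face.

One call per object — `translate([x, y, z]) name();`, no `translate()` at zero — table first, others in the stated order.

table();
translate([244, 239, 697]) bookshelf();
translate([371, 917, 0]) stool();
translate([-453, 237, 0]) stool();
translate([1195, 237, 0]) stool();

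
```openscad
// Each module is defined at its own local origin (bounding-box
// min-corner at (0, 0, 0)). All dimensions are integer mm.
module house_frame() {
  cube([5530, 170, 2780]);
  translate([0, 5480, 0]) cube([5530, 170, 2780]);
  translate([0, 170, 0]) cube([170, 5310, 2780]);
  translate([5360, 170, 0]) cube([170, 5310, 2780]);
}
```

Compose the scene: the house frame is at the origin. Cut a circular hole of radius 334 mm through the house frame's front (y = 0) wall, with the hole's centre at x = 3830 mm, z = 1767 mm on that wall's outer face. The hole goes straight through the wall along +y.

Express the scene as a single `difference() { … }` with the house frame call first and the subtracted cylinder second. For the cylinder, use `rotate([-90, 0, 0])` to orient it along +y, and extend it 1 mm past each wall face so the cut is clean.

difference() {
  house_frame();
  translate([3830, -1, 1767]) rotate([-90, 0, 0]) cylinder(h = 172, r = 334);
}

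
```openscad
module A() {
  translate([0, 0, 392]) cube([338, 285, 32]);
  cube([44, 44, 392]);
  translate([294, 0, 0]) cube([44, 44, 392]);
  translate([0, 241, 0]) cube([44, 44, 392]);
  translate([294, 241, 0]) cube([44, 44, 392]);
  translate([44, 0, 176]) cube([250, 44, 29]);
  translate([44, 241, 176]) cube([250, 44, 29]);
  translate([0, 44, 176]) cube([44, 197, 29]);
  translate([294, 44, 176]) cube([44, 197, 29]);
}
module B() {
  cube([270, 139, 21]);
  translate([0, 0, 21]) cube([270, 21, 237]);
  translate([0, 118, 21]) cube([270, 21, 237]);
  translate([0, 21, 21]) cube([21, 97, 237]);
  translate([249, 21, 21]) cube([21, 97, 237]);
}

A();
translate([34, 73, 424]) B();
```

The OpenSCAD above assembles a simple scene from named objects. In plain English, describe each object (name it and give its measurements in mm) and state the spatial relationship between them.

A is a four-legged stool. The seat is 338×285 mm, 32 mm thick, top at z = 424 mm. It stands on four square legs, each 44×44 mm in cross-section, from z = 0 to the seat underside, each flush with a corner of the seat. Four stretchers, 44 mm wide and 29 mm tall, connect adjacent legs with their undersides at z = 176 mm, each running between the inner faces of the legs it joins and aligned with the legs' outer faces on the other axis.

B is an open-topped rectangular box: outside dimensions 270×139×258 mm, with a uniform wall and base thickness of 21 mm. The base is a full 270×139 slab on the floor; four walls sit on top of the base. The front and back walls (the −y and +y sides) span the full width; the two side walls fit between them.

The open box is on top of the stool, centred.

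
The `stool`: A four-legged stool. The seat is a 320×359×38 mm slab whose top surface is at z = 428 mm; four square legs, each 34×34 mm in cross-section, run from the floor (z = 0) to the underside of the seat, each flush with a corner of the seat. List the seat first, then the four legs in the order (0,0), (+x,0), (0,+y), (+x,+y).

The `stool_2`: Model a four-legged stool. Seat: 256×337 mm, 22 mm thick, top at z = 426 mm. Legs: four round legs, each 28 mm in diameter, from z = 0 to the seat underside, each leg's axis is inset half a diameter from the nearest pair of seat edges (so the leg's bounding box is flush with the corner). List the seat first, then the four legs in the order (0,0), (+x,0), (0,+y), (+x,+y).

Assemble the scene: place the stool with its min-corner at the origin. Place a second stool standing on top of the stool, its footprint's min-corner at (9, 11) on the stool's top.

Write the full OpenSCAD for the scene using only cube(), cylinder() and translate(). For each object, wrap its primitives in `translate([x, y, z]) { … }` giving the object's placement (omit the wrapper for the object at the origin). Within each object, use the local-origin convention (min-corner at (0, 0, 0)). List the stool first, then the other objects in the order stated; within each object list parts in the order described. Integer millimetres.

translate([0, 0, 390]) cube([320, 359, 38]);
cube([34, 34, 390]);
translate([286, 0, 0]) cube([34, 34, 390]);
translate([0, 325, 0]) cube([34, 34, 390]);
translate([286, 325, 0]) cube([34, 34, 390]);
translate([9, 11, 428]) {
  translate([0, 0, 404]) cube([256, 337, 22]);
  translate([14, 14, 0]) cylinder(h = 404, r = 14);
  translate([242, 14, 0]) cylinder(h = 404, r = 14);
  translate([14, 323, 0]) cylinder(h = 404, r = 14);
  translate([242, 323, 0]) cylinder(h = 404, r = 14);
}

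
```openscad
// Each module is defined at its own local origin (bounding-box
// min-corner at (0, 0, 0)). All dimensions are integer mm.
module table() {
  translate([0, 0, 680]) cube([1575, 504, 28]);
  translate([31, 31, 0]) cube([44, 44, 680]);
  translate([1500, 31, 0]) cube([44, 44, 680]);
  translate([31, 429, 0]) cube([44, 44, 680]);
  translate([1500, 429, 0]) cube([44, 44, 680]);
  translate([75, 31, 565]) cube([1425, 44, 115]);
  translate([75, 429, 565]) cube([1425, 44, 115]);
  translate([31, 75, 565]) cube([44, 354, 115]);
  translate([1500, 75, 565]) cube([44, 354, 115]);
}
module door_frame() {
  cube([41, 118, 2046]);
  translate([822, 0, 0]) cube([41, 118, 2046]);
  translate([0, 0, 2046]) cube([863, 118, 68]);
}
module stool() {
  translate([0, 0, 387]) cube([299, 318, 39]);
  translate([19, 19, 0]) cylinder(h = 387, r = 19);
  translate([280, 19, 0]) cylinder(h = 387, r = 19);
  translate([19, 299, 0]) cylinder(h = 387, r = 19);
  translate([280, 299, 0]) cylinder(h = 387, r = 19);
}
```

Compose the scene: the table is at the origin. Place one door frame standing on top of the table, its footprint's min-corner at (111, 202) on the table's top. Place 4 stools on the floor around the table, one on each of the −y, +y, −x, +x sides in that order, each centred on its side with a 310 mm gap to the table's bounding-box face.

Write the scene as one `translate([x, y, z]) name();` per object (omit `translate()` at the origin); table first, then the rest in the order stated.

table();
translate([111, 202, 708]) door_frame();
translate([638, -628, 0]) stool();
translate([638, 814, 0]) stool();
translate([-609, 93, 0]) stool();
translate([1885, 93, 0]) stool();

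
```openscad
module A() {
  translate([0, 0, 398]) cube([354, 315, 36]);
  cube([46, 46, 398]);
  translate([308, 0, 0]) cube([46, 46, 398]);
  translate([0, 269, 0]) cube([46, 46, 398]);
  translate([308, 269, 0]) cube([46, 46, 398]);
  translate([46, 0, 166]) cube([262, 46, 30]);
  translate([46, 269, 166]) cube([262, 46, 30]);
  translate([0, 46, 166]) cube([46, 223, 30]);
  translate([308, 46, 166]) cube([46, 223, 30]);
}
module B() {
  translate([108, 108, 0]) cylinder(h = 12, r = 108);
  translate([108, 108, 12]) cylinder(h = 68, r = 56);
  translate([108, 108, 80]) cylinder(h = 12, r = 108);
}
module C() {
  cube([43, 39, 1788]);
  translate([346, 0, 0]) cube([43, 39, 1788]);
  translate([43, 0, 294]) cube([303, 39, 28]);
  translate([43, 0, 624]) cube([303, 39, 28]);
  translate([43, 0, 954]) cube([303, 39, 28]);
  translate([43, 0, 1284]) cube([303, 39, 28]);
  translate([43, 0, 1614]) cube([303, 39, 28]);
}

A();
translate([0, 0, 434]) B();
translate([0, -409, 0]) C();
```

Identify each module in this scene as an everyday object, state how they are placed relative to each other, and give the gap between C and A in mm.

A is a stool. B is a spool. C is a ladder. The spool is on top of the stool. The ladder is on the floor beside the stool on its −y side. The gap between the ladder and the stool is 370 mm.

The ladder's nearest face is 370 mm from the stool's −y face.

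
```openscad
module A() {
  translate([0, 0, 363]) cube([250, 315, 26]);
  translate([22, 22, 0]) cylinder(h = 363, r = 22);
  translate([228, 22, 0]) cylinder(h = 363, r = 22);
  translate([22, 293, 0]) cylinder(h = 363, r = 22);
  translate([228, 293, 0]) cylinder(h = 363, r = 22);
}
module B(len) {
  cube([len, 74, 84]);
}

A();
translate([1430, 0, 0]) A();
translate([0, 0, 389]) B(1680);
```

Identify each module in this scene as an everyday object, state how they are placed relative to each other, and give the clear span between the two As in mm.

A is a stool. B is a beam. A beam spans the tops of two stools. The clear span between the two stools is 1180 mm.

Second stool starts at x = 1430; first ends at x = 250; clear span = 1430 − 250 = 1180 mm.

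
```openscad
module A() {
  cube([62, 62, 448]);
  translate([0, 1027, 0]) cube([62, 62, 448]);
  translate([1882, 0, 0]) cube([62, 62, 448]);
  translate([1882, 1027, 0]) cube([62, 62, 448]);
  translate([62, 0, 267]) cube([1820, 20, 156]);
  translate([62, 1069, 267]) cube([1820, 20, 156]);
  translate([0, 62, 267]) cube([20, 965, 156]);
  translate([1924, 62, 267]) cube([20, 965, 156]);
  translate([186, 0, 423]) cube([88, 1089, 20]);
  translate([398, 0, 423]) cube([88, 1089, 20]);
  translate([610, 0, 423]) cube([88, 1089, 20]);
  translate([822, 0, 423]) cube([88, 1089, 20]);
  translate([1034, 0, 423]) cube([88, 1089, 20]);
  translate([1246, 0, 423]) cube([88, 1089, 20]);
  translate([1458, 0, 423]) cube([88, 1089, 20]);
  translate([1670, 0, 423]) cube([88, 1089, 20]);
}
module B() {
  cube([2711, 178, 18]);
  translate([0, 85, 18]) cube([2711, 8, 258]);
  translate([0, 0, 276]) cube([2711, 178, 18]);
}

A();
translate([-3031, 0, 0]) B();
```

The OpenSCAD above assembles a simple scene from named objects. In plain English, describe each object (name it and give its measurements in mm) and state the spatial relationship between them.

A is a bed frame 1944 mm long (x) by 1089 mm wide (y). Four 62×62 mm corner posts, 448 mm tall, at the corners of the footprint. Four rails of 20 mm thickness and 156 mm height run between adjacent posts with their undersides at z = 267 mm, their outer faces flush with the outside of the frame (the two x-running rails run between the posts' inner faces; the two y-running rails run between the posts' inner faces). 8 slats, each 88 mm wide (x) and 20 mm thick, lie across the top of the two x-running rails, running the full 1089 mm width of the frame in y; the slats are evenly spaced along x between the inner faces of the end posts with equal gaps (rounded down to the nearest mm) at the −x end and between each pair — any rounding remainder accumulates at the +x end.

B is an I-beam lying along x, 2711 mm long. Overall section height 294 mm. Two flanges 178 mm wide (y) and 18 mm thick, one on the floor and one at the top; a web 8 mm thick runs between them, centred on the flange width.

The I-beam is on the floor beside the bed frame on its −x side.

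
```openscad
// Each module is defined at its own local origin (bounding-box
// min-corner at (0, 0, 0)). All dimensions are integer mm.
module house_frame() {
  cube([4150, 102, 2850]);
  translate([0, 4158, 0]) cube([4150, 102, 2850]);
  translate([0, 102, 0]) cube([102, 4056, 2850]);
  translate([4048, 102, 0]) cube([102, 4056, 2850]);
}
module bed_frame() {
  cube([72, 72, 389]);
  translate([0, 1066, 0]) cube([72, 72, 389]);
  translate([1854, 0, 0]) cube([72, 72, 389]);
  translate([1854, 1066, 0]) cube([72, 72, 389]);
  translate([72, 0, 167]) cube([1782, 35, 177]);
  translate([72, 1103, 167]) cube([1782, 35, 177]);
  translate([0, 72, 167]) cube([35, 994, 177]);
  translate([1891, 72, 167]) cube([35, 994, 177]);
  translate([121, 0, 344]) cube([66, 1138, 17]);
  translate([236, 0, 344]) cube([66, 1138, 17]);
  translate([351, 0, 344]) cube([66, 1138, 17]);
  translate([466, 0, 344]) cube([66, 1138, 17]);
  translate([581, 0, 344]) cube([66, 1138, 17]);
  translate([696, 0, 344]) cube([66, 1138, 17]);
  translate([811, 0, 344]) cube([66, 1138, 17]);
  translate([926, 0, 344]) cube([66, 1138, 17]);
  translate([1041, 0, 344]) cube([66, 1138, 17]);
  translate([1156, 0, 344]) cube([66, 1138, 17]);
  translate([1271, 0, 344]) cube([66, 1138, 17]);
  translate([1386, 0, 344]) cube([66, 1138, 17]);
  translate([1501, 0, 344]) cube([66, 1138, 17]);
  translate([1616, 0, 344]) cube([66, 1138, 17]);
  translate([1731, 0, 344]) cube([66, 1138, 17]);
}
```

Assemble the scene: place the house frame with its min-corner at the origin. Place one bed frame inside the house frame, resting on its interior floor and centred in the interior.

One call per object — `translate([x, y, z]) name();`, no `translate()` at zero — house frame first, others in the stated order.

house_frame();
translate([1112, 1561, 0]) bed_frame();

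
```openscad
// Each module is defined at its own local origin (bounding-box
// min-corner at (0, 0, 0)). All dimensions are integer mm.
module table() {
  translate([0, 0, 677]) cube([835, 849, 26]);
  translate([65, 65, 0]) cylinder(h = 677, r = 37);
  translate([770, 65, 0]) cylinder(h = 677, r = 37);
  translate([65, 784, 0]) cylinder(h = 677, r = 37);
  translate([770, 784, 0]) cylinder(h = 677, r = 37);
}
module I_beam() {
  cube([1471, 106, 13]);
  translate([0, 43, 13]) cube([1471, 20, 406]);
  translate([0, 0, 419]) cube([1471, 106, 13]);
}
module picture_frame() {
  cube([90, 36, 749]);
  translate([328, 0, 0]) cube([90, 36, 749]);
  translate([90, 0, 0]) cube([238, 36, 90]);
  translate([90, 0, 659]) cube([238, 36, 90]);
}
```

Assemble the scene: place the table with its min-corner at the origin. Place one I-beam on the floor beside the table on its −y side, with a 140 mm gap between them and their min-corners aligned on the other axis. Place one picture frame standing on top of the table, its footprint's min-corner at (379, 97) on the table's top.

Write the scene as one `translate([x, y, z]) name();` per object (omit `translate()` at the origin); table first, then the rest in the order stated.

table();
translate([0, -246, 0]) I_beam();
translate([379, 97, 703]) picture_frame();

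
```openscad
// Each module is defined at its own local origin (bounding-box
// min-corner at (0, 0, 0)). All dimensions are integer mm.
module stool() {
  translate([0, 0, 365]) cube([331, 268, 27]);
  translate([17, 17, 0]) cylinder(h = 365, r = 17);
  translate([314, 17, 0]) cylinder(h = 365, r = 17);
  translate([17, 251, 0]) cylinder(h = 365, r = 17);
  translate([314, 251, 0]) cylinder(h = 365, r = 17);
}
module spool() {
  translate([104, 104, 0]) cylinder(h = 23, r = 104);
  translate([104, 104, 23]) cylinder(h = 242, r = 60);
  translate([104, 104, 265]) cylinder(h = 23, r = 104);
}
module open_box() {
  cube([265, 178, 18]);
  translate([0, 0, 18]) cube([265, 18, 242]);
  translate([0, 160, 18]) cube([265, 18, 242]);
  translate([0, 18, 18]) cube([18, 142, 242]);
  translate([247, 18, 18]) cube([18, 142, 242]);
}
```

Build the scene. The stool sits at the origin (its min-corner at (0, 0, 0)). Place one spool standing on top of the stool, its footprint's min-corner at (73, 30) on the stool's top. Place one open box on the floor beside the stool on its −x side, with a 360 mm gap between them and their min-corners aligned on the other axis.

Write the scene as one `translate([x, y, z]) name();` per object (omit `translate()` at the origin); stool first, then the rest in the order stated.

stool();
translate([73, 30, 392]) spool();
translate([-625, 0, 0]) open_box();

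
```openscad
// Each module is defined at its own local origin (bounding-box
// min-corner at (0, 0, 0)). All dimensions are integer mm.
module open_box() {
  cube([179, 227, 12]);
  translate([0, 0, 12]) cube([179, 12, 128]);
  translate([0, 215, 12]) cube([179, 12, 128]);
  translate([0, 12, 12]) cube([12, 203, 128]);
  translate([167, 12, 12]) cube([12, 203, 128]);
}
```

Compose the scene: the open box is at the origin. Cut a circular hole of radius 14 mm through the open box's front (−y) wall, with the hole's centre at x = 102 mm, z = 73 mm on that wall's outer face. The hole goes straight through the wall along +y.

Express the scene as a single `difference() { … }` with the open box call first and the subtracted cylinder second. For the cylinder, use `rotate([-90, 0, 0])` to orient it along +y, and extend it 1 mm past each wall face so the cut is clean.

difference() {
  open_box();
  translate([102, -1, 73]) rotate([-90, 0, 0]) cylinder(h = 14, r = 14);
}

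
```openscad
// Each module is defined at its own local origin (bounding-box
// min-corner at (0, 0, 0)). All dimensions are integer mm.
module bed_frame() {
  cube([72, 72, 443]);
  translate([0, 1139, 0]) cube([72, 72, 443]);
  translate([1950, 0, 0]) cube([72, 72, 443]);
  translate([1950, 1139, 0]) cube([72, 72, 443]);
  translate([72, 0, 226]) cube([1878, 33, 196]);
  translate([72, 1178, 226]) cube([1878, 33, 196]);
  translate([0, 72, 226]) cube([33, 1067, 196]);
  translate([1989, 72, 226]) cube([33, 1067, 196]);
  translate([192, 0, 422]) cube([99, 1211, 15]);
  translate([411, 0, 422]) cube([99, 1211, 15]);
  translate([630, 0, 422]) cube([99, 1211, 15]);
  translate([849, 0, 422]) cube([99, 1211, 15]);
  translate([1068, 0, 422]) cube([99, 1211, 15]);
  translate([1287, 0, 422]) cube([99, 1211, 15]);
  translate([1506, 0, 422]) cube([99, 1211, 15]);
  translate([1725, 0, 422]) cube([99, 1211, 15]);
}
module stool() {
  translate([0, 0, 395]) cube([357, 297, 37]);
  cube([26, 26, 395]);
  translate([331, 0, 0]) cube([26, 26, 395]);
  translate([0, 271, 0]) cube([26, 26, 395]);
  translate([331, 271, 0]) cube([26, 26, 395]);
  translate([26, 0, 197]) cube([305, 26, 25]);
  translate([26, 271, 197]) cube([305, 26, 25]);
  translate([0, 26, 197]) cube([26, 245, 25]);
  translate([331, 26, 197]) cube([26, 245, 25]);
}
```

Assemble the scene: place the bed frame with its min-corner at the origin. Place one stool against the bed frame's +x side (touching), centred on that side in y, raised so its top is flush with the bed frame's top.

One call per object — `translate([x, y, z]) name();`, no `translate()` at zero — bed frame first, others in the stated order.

bed_frame();
translate([2022, 457, 11]) stool();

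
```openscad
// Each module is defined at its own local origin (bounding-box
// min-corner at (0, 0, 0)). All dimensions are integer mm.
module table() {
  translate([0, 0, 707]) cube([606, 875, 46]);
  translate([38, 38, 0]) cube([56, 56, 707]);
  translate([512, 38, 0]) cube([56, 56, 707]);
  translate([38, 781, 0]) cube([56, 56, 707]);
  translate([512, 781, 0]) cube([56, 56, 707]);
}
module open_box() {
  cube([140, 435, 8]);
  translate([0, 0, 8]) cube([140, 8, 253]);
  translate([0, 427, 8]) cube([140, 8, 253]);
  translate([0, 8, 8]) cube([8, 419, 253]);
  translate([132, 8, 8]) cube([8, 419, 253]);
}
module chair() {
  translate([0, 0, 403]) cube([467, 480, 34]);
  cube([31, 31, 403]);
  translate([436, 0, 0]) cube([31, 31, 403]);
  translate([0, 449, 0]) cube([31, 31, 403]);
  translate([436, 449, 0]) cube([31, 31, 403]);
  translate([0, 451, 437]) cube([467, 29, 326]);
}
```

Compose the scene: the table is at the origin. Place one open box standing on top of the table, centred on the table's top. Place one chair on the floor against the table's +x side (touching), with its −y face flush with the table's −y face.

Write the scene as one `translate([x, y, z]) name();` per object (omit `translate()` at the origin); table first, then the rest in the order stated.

table();
translate([233, 220, 753]) open_box();
translate([606, 0, 0]) chair();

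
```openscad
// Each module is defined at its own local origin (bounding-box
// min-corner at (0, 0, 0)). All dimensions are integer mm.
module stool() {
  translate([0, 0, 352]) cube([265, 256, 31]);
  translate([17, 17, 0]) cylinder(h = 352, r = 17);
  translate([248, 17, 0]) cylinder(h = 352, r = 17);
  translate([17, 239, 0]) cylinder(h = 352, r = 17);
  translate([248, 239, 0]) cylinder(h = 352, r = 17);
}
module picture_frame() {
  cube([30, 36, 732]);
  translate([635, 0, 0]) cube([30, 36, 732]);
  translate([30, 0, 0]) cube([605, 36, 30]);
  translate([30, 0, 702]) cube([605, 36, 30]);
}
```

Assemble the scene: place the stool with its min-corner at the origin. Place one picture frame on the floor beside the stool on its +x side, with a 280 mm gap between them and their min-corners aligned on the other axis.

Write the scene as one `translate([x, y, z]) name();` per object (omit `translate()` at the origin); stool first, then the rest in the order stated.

stool();
translate([545, 0, 0]) picture_frame();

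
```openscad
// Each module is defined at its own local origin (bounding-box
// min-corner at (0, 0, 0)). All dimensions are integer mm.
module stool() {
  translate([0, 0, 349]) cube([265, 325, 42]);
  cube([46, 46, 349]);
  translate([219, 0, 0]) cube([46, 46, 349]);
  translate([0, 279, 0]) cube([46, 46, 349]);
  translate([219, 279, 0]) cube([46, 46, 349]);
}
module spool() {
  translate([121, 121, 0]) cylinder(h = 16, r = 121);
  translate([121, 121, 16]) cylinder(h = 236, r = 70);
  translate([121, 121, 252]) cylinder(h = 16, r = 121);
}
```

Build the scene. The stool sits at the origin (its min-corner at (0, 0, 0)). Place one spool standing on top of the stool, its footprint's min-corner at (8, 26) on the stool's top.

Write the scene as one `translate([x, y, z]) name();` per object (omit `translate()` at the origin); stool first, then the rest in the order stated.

stool();
translate([8, 26, 391]) spool();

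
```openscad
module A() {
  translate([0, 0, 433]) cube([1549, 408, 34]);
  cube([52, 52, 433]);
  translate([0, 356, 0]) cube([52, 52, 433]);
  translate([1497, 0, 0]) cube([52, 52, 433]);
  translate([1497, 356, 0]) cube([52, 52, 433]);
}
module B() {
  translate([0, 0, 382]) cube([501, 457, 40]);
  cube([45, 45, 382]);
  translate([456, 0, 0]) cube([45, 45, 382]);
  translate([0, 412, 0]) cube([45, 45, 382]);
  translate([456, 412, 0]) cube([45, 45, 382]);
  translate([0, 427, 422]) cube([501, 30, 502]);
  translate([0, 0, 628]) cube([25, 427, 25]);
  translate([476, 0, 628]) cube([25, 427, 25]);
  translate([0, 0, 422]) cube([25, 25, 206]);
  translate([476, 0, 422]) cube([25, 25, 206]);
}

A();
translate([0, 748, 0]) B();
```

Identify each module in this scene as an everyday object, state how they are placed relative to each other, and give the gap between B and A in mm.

The chair's nearest face is 340 mm from the bench's +y face.

A is a bench. B is a chair. The chair is on the floor beside the bench on its +y side. The gap between the chair and the bench is 340 mm.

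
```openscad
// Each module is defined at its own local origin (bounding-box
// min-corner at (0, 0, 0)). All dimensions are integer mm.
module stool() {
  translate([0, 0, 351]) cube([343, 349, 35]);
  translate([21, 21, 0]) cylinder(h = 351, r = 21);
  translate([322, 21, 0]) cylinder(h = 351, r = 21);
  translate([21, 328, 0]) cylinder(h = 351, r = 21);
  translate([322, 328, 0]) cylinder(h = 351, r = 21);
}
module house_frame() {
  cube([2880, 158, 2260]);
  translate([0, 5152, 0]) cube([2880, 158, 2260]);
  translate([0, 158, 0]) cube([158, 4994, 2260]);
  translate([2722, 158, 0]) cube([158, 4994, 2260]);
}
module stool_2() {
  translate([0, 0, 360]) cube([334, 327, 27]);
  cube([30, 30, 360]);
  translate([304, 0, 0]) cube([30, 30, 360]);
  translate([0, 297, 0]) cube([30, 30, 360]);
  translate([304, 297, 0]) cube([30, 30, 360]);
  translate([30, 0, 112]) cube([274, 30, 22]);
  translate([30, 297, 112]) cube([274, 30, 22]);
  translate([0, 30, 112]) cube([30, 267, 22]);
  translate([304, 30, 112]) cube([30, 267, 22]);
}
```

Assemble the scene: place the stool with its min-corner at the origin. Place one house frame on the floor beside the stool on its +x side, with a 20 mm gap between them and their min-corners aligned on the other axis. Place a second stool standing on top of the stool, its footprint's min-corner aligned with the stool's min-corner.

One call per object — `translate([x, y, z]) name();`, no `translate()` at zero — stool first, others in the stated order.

stool();
translate([363, 0, 0]) house_frame();
translate([0, 0, 386]) stool_2();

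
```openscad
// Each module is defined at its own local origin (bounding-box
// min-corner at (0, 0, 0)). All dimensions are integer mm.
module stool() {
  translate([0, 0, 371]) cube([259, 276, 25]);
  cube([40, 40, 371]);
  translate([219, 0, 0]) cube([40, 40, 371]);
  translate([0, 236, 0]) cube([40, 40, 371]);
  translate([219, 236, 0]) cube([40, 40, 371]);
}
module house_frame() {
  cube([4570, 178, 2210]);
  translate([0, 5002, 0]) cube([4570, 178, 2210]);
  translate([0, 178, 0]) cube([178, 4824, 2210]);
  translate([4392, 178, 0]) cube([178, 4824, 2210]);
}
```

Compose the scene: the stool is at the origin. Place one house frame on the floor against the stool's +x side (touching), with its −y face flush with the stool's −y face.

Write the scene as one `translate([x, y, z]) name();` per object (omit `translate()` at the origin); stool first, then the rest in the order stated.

stool();
translate([259, 0, 0]) house_frame();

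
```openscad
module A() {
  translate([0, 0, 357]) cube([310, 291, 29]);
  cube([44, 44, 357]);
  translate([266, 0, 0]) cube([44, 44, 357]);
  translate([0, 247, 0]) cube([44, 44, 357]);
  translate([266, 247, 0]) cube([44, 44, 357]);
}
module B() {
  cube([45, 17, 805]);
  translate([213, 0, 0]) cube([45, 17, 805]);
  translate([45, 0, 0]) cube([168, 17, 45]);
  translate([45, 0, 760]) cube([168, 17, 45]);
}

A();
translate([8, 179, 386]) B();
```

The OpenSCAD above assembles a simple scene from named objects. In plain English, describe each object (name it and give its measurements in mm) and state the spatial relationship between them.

A is a four-legged stool. The seat is a 310×291×29 mm slab whose top surface is at z = 386 mm; four square legs, each 44×44 mm in cross-section, run from the floor (z = 0) to the underside of the seat, each flush with a corner of the seat.

B is a picture frame with a 168×715 mm rectangular opening (x by z) and a uniform 45 mm border on every side. Frame depth is 17 mm along y. It is built from two vertical stiles running the full outside height and two horizontal rails spanning the gap between the stiles.

The picture frame is on top of the stool.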